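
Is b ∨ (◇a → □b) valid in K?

Invalid (countermodel exists)

Tableau for the negation ¬(b ∨ (◇a → □b)):
1. ¬(b ∨ (◇a → □b)), 0
2. ¬b, 0
3. ¬(◇a → □b), 0
4. ◇a, 0
5. ¬□b, 0
6. a, 1
7. ¬b, 2
Accessibility: 0R1, 0R2
The negation has an open branch (countermodel exists).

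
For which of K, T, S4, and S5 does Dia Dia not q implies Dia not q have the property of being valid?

T-tableau for the negation not (Dia Dia not q implies Dia not q):
1. not (Dia Dia not q implies Dia not q), w0
2. Dia Dia not q, w0
3. not Dia not q, w0
4. q, w0
5. Dia not q, w1
6. q, w1
7. not q, w2
Accessibility: w0Rw0, w0Rw1, w1Rw1, w1Rw2, w2Rw2
Complete open branch: countermodel on a T-frame, so not valid in T, nor in K (the same frame is also a K-frame).
S4-tableau for the negation not (Dia Dia not q implies Dia not q):
1. not (Dia Dia not q implies Dia not q), w0
2. Dia Dia not q, w0
3. not Dia not q, w0
4. q, w0
5. Dia not q, w1
6. q, w1
7. not q, w2
8. q, w2
Accessibility: w0Rw0, w0Rw1, w0Rw2, w1Rw1, w1Rw2, w2Rw2
Branch closes: q and not q both at w2.
Every branch closes (one shown): valid in S4, hence also in S5 (every theorem of S4 is a theorem of S5).

S4, S5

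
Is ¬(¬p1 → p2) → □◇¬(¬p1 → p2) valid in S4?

Tableau for the negation ¬(¬(¬p1 → p2) → □◇¬(¬p1 → p2)):
1. ¬(¬(¬p1 → p2) → □◇¬(¬p1 → p2)), w0
2. ¬(¬p1 → p2), w0
3. ¬□◇¬(¬p1 → p2), w0
4. ¬p1, w0
5. ¬p2, w0
6. ¬◇¬(¬p1 → p2), w1
7. ¬p1 → p2, w1
8. p2, w1
Accessibility: w0Rw0, w0Rw1, w1Rw1
The negation has an open branch (countermodel exists).

Not valid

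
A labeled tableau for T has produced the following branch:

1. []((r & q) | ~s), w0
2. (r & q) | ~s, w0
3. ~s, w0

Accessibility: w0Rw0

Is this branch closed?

There is no literal clash: for every atom and world, at most one sign appears.

Open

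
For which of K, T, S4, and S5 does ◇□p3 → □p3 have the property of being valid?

S4-tableau for the negation ¬(◇□p3 → □p3):
1. ¬(◇□p3 → □p3), u
2. ◇□p3, u
3. ¬□p3, u
4. □p3, v
5. p3, v
6. ¬p3, w
Accessibility: uRu, uRv, uRw, vRv, wRw
Complete open branch: countermodel on an S4-frame, so not valid in S4, nor in K, T (the same frame is also a K-frame and a T-frame).
S5-tableau for the negation ¬(◇□p3 → □p3):
1. ¬(◇□p3 → □p3), u
2. ◇□p3, u
3. ¬□p3, u
4. □p3, v
5. p3, u
6. p3, v
7. ¬p3, w
8. p3, w
Accessibility: uRu, uRv, uRw, vRu, vRv, vRw, wRu, wRv, wRw
Branch closes: p3 and ¬p3 both at w.
Every branch closes (one shown): valid in S5.

S5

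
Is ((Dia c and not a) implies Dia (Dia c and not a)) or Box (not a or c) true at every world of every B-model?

Tableau for the negation not (((Dia c and not a) implies Dia (Dia c and not a)) or Box (not a or c)):
1. not (((Dia c and not a) implies Dia (Dia c and not a)) or Box (not a or c)), w0
2. not ((Dia c and not a) implies Dia (Dia c and not a)), w0
3. not Box (not a or c), w0
4. Dia c and not a, w0
5. not Dia (Dia c and not a), w0
6. Dia c, w0
7. not a, w0
8. not (Dia c and not a), w0
9. not Dia c, w0
10. not c, w0
11. not (not a or c), w1
12. a, w1
13. not c, w1
14. not (Dia c and not a), w1
15. c, w2
16. not (Dia c and not a), w2
17. not c, w2
Accessibility: w0Rw0, w0Rw1, w0Rw2, w1Rw0, w1Rw1, w2Rw0, w2Rw2
Branch closes: c and not c both at w2.
Every branch of the negation's tableau closes; the branch above is one of them.

Yes, valid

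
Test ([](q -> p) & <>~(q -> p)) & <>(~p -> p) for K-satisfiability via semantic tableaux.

No, unsatisfiable

1. ([](q -> p) & <>~(q -> p)) & <>(~p -> p), 0
2. [](q -> p) & <>~(q -> p), 0
3. <>(~p -> p), 0
4. [](q -> p), 0
5. <>~(q -> p), 0
6. ~p -> p, 1
7. q -> p, 1
8. p, 1
9. ~(q -> p), 2
10. q, 2
11. ~p, 2
12. q -> p, 2
13. p, 2
Accessibility: 0R1, 0R2
Branch closes: p and ~p both at 2.
(One branch shown.) All branches close.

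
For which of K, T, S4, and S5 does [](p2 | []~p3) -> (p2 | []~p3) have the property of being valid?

T-tableau for the negation ~([](p2 | []~p3) -> (p2 | []~p3)):
1. ~([](p2 | []~p3) -> (p2 | []~p3)), w0
2. [](p2 | []~p3), w0
3. ~(p2 | []~p3), w0
4. ~p2, w0
5. ~[]~p3, w0
6. p2 | []~p3, w0
7. []~p3, w0
8. ~p3, w0
9. p3, w1
10. p2 | []~p3, w1
11. ~p3, w1
Accessibility: w0Rw0, w0Rw1, w1Rw1
Branch closes: p3 and ~p3 both at w1.
Every branch closes (one shown): valid in T, hence also in S4, S5 (every theorem of T is a theorem of S4 and S5).
K-tableau for the negation ~([](p2 | []~p3) -> (p2 | []~p3)):
1. ~([](p2 | []~p3) -> (p2 | []~p3)), w0
2. [](p2 | []~p3), w0
3. ~(p2 | []~p3), w0
4. ~p2, w0
5. ~[]~p3, w0
6. p3, w1
7. p2 | []~p3, w1
8. []~p3, w1
Accessibility: w0Rw1
Complete open branch: countermodel on a K-frame, so not valid in K.

T, S4, S5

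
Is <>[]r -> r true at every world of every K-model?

Tableau for the negation ~(<>[]r -> r):
1. ~(<>[]r -> r), w0
2. <>[]r, w0   [~->-rule on 1]
3. ~r, w0   [~->-rule on 1]
4. []r, w1   [<>-rule on 2: fresh world w1, w0Rw1]
Accessibility: w0Rw1
The negation has an open branch (countermodel exists).

Not valid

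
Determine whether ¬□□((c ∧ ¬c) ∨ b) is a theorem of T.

No, not valid

Tableau for the negation □□((c ∧ ¬c) ∨ b):
1. □□((c ∧ ¬c) ∨ b), 0
2. □((c ∧ ¬c) ∨ b), 0
3. (c ∧ ¬c) ∨ b, 0
4. b, 0
Accessibility: 0R0
The negation has an open branch (countermodel exists).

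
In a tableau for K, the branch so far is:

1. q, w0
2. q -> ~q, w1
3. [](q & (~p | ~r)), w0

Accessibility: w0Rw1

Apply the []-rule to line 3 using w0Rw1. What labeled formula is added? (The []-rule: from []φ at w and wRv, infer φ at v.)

q & (~p | ~r), w1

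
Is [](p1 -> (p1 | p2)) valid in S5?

Tableau for the negation ~[](p1 -> (p1 | p2)):
1. ~[](p1 -> (p1 | p2)), u
2. ~(p1 -> (p1 | p2)), v
3. p1, v
4. ~(p1 | p2), v
5. ~p1, v
6. ~p2, v
Accessibility: uRu, uRv, vRu, vRv
Branch closes: p1 and ~p1 both at v.
Every branch of the negation's tableau closes; the branch above is one of them.

Yes, valid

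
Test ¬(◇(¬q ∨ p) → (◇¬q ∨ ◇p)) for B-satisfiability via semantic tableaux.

1. ¬(◇(¬q ∨ p) → (◇¬q ∨ ◇p)), u
2. ◇(¬q ∨ p), u   [¬→-rule on 1]
3. ¬(◇¬q ∨ ◇p), u   [¬→-rule on 1]
4. ¬◇¬q, u   [¬∨-rule on 3]
5. ¬◇p, u   [¬∨-rule on 3]
6. q, u   [¬◇-rule on 4 via uRu]
7. ¬p, u   [¬◇-rule on 5 via uRu]
8. ¬q ∨ p, v   [◇-rule on 2: fresh world v, uRv]
9. q, v   [¬◇-rule on 4 via uRv]
10. ¬p, v   [¬◇-rule on 5 via uRv]
11. p, v   [∨-rule on 8 (branches; this branch)]
Accessibility: uRu, uRv, vRu, vRv
Branch closes: p and ¬p both at v.
Every branch closes; the branch above is one of them.

Unsatisfiable (every branch closes)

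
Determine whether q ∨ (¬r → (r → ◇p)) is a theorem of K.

Tableau for the negation ¬(q ∨ (¬r → (r → ◇p))):
1. ¬(q ∨ (¬r → (r → ◇p))), u
2. ¬q, u
3. ¬(¬r → (r → ◇p)), u
4. ¬r, u
5. ¬(r → ◇p), u
6. r, u
7. ¬◇p, u
Branch closes: r and ¬r both at u.
All branches of the negation close; one closing branch shown above.

Valid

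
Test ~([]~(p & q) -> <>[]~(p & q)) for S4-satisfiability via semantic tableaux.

1. ~([]~(p & q) -> <>[]~(p & q)), 0
2. []~(p & q), 0
3. ~<>[]~(p & q), 0
4. ~(p & q), 0
5. ~[]~(p & q), 0
6. ~q, 0
7. p & q, 1
8. p, 1
9. q, 1
10. ~(p & q), 1
11. ~[]~(p & q), 1
12. ~q, 1
Accessibility: 0R0, 0R1, 1R1
Branch closes: q and ~q both at 1.
Every branch closes; the branch above is one of them.

Unsatisfiable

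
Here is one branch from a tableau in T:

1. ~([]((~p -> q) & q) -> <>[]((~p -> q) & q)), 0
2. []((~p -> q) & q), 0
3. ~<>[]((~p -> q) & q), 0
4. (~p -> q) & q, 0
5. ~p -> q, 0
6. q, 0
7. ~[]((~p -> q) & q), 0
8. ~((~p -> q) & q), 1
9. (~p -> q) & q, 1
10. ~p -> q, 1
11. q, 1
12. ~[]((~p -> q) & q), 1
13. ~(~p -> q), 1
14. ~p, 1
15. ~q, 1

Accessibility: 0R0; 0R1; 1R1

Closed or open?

Both q and ~q appear at 1.

Closed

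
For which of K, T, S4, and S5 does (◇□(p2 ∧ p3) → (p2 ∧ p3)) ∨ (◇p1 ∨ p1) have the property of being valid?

S5

S4-tableau for the negation ¬((◇□(p2 ∧ p3) → (p2 ∧ p3)) ∨ (◇p1 ∨ p1)):
1. ¬((◇□(p2 ∧ p3) → (p2 ∧ p3)) ∨ (◇p1 ∨ p1)), u
2. ¬(◇□(p2 ∧ p3) → (p2 ∧ p3)), u
3. ¬(◇p1 ∨ p1), u
4. ◇□(p2 ∧ p3), u
5. ¬(p2 ∧ p3), u
6. ¬◇p1, u
7. ¬p1, u
8. ¬p3, u
9. □(p2 ∧ p3), v
10. ¬p1, v
11. p2 ∧ p3, v
12. p2, v
13. p3, v
Accessibility: uRu, uRv, vRv
Complete open branch: countermodel on an S4-frame, so not valid in S4, nor in K, T (the same frame is also a K-frame and a T-frame).
S5-tableau for the negation ¬((◇□(p2 ∧ p3) → (p2 ∧ p3)) ∨ (◇p1 ∨ p1)):
1. ¬((◇□(p2 ∧ p3) → (p2 ∧ p3)) ∨ (◇p1 ∨ p1)), u
2. ¬(◇□(p2 ∧ p3) → (p2 ∧ p3)), u
3. ¬(◇p1 ∨ p1), u
4. ◇□(p2 ∧ p3), u
5. ¬(p2 ∧ p3), u
6. ¬◇p1, u
7. ¬p1, u
8. ¬p3, u
9. □(p2 ∧ p3), v
10. ¬p1, v
11. p2 ∧ p3, u
12. p2, u
13. p3, u
Accessibility: uRu, uRv, vRu, vRv
Branch closes: p3 and ¬p3 both at u.
Every branch closes (one shown): valid in S5.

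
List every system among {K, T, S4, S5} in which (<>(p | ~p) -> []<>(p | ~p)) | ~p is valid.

T-tableau for the negation ~((<>(p | ~p) -> []<>(p | ~p)) | ~p):
1. ~((<>(p | ~p) -> []<>(p | ~p)) | ~p), 0
2. ~(<>(p | ~p) -> []<>(p | ~p)), 0
3. p, 0
4. <>(p | ~p), 0
5. ~[]<>(p | ~p), 0
6. p | ~p, 1
7. ~p, 1
8. ~<>(p | ~p), 2
9. ~(p | ~p), 2
10. ~p, 2
11. p, 2
Accessibility: 0R0, 0R1, 0R2, 1R1, 2R2
Branch closes: p and ~p both at 2.
Every branch closes (one shown): valid in T, hence also in S4, S5 (every theorem of T is a theorem of S4 and S5).
K-tableau for the negation ~((<>(p | ~p) -> []<>(p | ~p)) | ~p):
1. ~((<>(p | ~p) -> []<>(p | ~p)) | ~p), 0
2. ~(<>(p | ~p) -> []<>(p | ~p)), 0
3. p, 0
4. <>(p | ~p), 0
5. ~[]<>(p | ~p), 0
6. p | ~p, 1
7. ~p, 1
8. ~<>(p | ~p), 2
Accessibility: 0R1, 0R2
Complete open branch: countermodel on a K-frame, so not valid in K.

T, S4, S5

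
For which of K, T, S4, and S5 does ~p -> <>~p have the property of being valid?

T, S4, S5

K-tableau for the negation ~(~p -> <>~p):
1. ~(~p -> <>~p), u
2. ~p, u   [~->-rule on 1]
3. ~<>~p, u   [~->-rule on 1]
Complete open branch: countermodel on a K-frame, so not valid in K.
T-tableau for the negation ~(~p -> <>~p):
1. ~(~p -> <>~p), u
2. ~p, u   [~->-rule on 1]
3. ~<>~p, u   [~->-rule on 1]
4. p, u   [~<>-rule on 3 via uRu]
Accessibility: uRu
Branch closes: p and ~p both at u.
Every branch closes (one shown): valid in T, hence also in S4, S5 (every theorem of T is a theorem of S4 and S5).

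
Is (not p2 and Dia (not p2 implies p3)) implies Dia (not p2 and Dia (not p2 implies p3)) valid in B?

Tableau for the negation not ((not p2 and Dia (not p2 implies p3)) implies Dia (not p2 and Dia (not p2 implies p3))):
1. not ((not p2 and Dia (not p2 implies p3)) implies Dia (not p2 and Dia (not p2 implies p3))), u
2. not p2 and Dia (not p2 implies p3), u
3. not Dia (not p2 and Dia (not p2 implies p3)), u
4. not p2, u
5. Dia (not p2 implies p3), u
6. not (not p2 and Dia (not p2 implies p3)), u
7. not Dia (not p2 implies p3), u
8. not (not p2 implies p3), u
9. not p3, u
10. not p2 implies p3, v
11. not (not p2 and Dia (not p2 implies p3)), v
12. not (not p2 implies p3), v
13. not p2, v
14. not p3, v
15. p3, v
Accessibility: uRu, uRv, vRu, vRv
Branch closes: p3 and not p3 both at v.
All branches of the negation close; one closing branch shown above.

Valid in B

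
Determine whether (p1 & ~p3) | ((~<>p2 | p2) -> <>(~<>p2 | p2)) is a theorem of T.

Tableau for the negation ~((p1 & ~p3) | ((~<>p2 | p2) -> <>(~<>p2 | p2))):
1. ~((p1 & ~p3) | ((~<>p2 | p2) -> <>(~<>p2 | p2))), 0
2. ~(p1 & ~p3), 0
3. ~((~<>p2 | p2) -> <>(~<>p2 | p2)), 0
4. ~<>p2 | p2, 0
5. ~<>(~<>p2 | p2), 0
6. ~(~<>p2 | p2), 0
7. <>p2, 0
8. ~p2, 0
9. p3, 0
10. ~<>p2, 0
11. p2, 1
12. ~(~<>p2 | p2), 1
13. <>p2, 1
14. ~p2, 1
Accessibility: 0R0, 0R1, 1R1
Branch closes: p2 and ~p2 both at 1.
Every branch of the negation's tableau closes; the branch above is one of them.

Valid in T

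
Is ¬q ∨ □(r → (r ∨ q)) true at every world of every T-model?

Valid in T

Tableau for the negation ¬(¬q ∨ □(r → (r ∨ q))):
1. ¬(¬q ∨ □(r → (r ∨ q))), w0
2. q, w0
3. ¬□(r → (r ∨ q)), w0
4. ¬(r → (r ∨ q)), w1
5. r, w1
6. ¬(r ∨ q), w1
7. ¬r, w1
8. ¬q, w1
Accessibility: w0Rw0, w0Rw1, w1Rw1
Branch closes: r and ¬r both at w1.
All branches of the negation close; one closing branch shown above.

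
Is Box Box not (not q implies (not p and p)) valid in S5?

Not valid

Tableau for the negation not Box Box not (not q implies (not p and p)):
1. not Box Box not (not q implies (not p and p)), w0
2. not Box not (not q implies (not p and p)), w1
3. not q implies (not p and p), w2
4. q, w2
Accessibility: w0Rw0, w0Rw1, w0Rw2, w1Rw0, w1Rw1, w1Rw2, w2Rw0, w2Rw1, w2Rw2
The negation has an open branch (countermodel exists).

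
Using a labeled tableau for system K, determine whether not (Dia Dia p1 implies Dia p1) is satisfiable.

Yes, satisfiable

1. not (Dia Dia p1 implies Dia p1), 0
2. Dia Dia p1, 0
3. not Dia p1, 0
4. Dia p1, 1
5. not p1, 1
6. p1, 2
Accessibility: 0R1, 1R2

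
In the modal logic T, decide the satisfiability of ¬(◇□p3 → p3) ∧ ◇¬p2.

Satisfiable (open branch found)

1. ¬(◇□p3 → p3) ∧ ◇¬p2, u
2. ¬(◇□p3 → p3), u
3. ◇¬p2, u
4. ◇□p3, u
5. ¬p3, u
6. ¬p2, v
7. □p3, w
8. p3, w
Accessibility: uRu, uRv, uRw, vRv, wRw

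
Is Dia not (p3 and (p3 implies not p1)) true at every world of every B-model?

Tableau for the negation not Dia not (p3 and (p3 implies not p1)):
1. not Dia not (p3 and (p3 implies not p1)), w0
2. p3 and (p3 implies not p1), w0   [neg-Dia-rule on 1 via w0Rw0]
3. p3, w0   [and-rule on 2]
4. p3 implies not p1, w0   [and-rule on 2]
5. not p1, w0   [implies-rule on 4 (branches; this branch)]
Accessibility: w0Rw0
The negation has an open branch (countermodel exists).

No, not valid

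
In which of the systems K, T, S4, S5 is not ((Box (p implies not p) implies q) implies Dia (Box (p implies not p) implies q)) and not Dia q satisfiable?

K

T-tableau for the formula:
1. not ((Box (p implies not p) implies q) implies Dia (Box (p implies not p) implies q)) and not Dia q, w0
2. not ((Box (p implies not p) implies q) implies Dia (Box (p implies not p) implies q)), w0
3. not Dia q, w0
4. Box (p implies not p) implies q, w0
5. not Dia (Box (p implies not p) implies q), w0
6. not q, w0
7. not (Box (p implies not p) implies q), w0
8. Box (p implies not p), w0
9. p implies not p, w0
10. not Box (p implies not p), w0
11. not p, w0
12. not (p implies not p), w1
13. p, w1
14. not q, w1
15. not (Box (p implies not p) implies q), w1
16. Box (p implies not p), w1
17. p implies not p, w1
18. not p, w1
Accessibility: w0Rw0, w0Rw1, w1Rw1
Branch closes: p and not p both at w1.
Every branch closes (one shown): unsatisfiable in T, hence also in S4, S5 (every S4/S5-frame is a T-frame).
K-tableau for the formula:
1. not ((Box (p implies not p) implies q) implies Dia (Box (p implies not p) implies q)) and not Dia q, w0
2. not ((Box (p implies not p) implies q) implies Dia (Box (p implies not p) implies q)), w0
3. not Dia q, w0
4. Box (p implies not p) implies q, w0
5. not Dia (Box (p implies not p) implies q), w0
6. q, w0
Complete open branch: satisfiable in K.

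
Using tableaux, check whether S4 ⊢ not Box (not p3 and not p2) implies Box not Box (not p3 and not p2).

Tableau for the negation not (not Box (not p3 and not p2) implies Box not Box (not p3 and not p2)):
1. not (not Box (not p3 and not p2) implies Box not Box (not p3 and not p2)), w0
2. not Box (not p3 and not p2), w0   [neg-implies-rule on 1]
3. not Box not Box (not p3 and not p2), w0   [neg-implies-rule on 1]
4. not (not p3 and not p2), w1   [neg-Box-rule on 2: fresh world w1, w0Rw1]
5. p2, w1   [neg-and-rule on 4 (branches; this branch)]
6. Box (not p3 and not p2), w2   [neg-Box-rule on 3: fresh world w2, w0Rw2]
7. not p3 and not p2, w2   [Box-rule on 6 via w2Rw2]
8. not p3, w2   [and-rule on 7]
9. not p2, w2   [and-rule on 7]
Accessibility: w0Rw0, w0Rw1, w0Rw2, w1Rw1, w2Rw2
The negation has an open branch (countermodel exists).

Invalid (countermodel exists)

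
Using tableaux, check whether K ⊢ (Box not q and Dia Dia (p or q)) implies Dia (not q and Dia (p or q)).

Tableau for the negation not ((Box not q and Dia Dia (p or q)) implies Dia (not q and Dia (p or q))):
1. not ((Box not q and Dia Dia (p or q)) implies Dia (not q and Dia (p or q))), 0
2. Box not q and Dia Dia (p or q), 0   [neg-implies-rule on 1]
3. not Dia (not q and Dia (p or q)), 0   [neg-implies-rule on 1]
4. Box not q, 0   [and-rule on 2]
5. Dia Dia (p or q), 0   [and-rule on 2]
6. Dia (p or q), 1   [Dia-rule on 5: fresh world 1, 0R1]
7. not (not q and Dia (p or q)), 1   [neg-Dia-rule on 3 via 0R1]
8. not q, 1   [Box-rule on 4 via 0R1]
9. not Dia (p or q), 1   [neg-and-rule on 7 (branches; this branch)]
10. p or q, 2   [Dia-rule on 6: fresh world 2, 1R2]
11. not (p or q), 2   [neg-Dia-rule on 9 via 1R2]
12. not p, 2   [neg-or-rule on 11]
13. not q, 2   [neg-or-rule on 11]
14. q, 2   [or-rule on 10 (branches; this branch)]
Accessibility: 0R1, 1R2
Branch closes: q and not q both at 2.
Every branch of the negation's tableau closes; the branch above is one of them.

Valid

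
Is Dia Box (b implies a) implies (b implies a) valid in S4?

Invalid (countermodel exists)

Tableau for the negation not (Dia Box (b implies a) implies (b implies a)):
1. not (Dia Box (b implies a) implies (b implies a)), 0
2. Dia Box (b implies a), 0   [neg-implies-rule on 1]
3. not (b implies a), 0   [neg-implies-rule on 1]
4. b, 0   [neg-implies-rule on 3]
5. not a, 0   [neg-implies-rule on 3]
6. Box (b implies a), 1   [Dia-rule on 2: fresh world 1, 0R1]
7. b implies a, 1   [Box-rule on 6 via 1R1]
8. a, 1   [implies-rule on 7 (branches; this branch)]
Accessibility: 0R0, 0R1, 1R1
The negation has an open branch (countermodel exists).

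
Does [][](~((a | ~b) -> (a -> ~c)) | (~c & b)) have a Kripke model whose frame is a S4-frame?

Satisfiable (open branch found)

1. [][](~((a | ~b) -> (a -> ~c)) | (~c & b)), u
2. [](~((a | ~b) -> (a -> ~c)) | (~c & b)), u
3. ~((a | ~b) -> (a -> ~c)) | (~c & b), u
4. ~c & b, u
5. ~c, u
6. b, u
Accessibility: uRu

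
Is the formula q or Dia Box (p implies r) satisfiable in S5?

Satisfiable

1. q or Dia Box (p implies r), u
2. Dia Box (p implies r), u   [or-rule on 1 (branches; this branch)]
3. Box (p implies r), v   [Dia-rule on 2: fresh world v, uRv]
4. p implies r, u   [Box-rule on 3 via vRu]
5. p implies r, v   [Box-rule on 3 via vRv]
6. r, u   [implies-rule on 4 (branches; this branch)]
7. r, v   [implies-rule on 5 (branches; this branch)]
Accessibility: uRu, uRv, vRu, vRv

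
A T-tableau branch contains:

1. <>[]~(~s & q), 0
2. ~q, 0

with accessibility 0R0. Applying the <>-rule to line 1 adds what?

a fresh world 1 with 0R1, and []~(~s & q) at 1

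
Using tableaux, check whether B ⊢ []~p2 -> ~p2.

Tableau for the negation ~([]~p2 -> ~p2):
1. ~([]~p2 -> ~p2), 0
2. []~p2, 0   [~->-rule on 1]
3. p2, 0   [~->-rule on 1]
4. ~p2, 0   [[]-rule on 2 via 0R0]
Accessibility: 0R0
Branch closes: p2 and ~p2 both at 0.
Every branch of the negation's tableau closes; the branch above is one of them.

Valid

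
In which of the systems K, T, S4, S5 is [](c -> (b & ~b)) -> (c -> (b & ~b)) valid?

T-tableau for the negation ~([](c -> (b & ~b)) -> (c -> (b & ~b))):
1. ~([](c -> (b & ~b)) -> (c -> (b & ~b))), u
2. [](c -> (b & ~b)), u   [~->-rule on 1]
3. ~(c -> (b & ~b)), u   [~->-rule on 1]
4. c, u   [~->-rule on 3]
5. ~(b & ~b), u   [~->-rule on 3]
6. c -> (b & ~b), u   [[]-rule on 2 via uRu]
7. b, u   [~&-rule on 5 (branches; this branch)]
8. b & ~b, u   [->-rule on 6 (branches; this branch)]
9. ~b, u   [&-rule on 8]
Accessibility: uRu
Branch closes: b and ~b both at u.
Every branch closes (one shown): valid in T, hence also in S4, S5 (every theorem of T is a theorem of S4 and S5).
K-tableau for the negation ~([](c -> (b & ~b)) -> (c -> (b & ~b))):
1. ~([](c -> (b & ~b)) -> (c -> (b & ~b))), u
2. [](c -> (b & ~b)), u   [~->-rule on 1]
3. ~(c -> (b & ~b)), u   [~->-rule on 1]
4. c, u   [~->-rule on 3]
5. ~(b & ~b), u   [~->-rule on 3]
6. b, u   [~&-rule on 5 (branches; this branch)]
Complete open branch: countermodel on a K-frame, so not valid in K.

T, S4, S5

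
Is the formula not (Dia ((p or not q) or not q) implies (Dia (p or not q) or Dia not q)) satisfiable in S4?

1. not (Dia ((p or not q) or not q) implies (Dia (p or not q) or Dia not q)), w0
2. Dia ((p or not q) or not q), w0
3. not (Dia (p or not q) or Dia not q), w0
4. not Dia (p or not q), w0
5. not Dia not q, w0
6. not (p or not q), w0
7. not p, w0
8. q, w0
9. (p or not q) or not q, w1
10. not (p or not q), w1
11. not p, w1
12. q, w1
13. p or not q, w1
14. not q, w1
Accessibility: w0Rw0, w0Rw1, w1Rw1
Branch closes: q and not q both at w1.
All branches of the tableau close; one closing branch shown above.

Unsatisfiable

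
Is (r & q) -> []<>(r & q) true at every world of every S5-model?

Valid in S5

Tableau for the negation ~((r & q) -> []<>(r & q)):
1. ~((r & q) -> []<>(r & q)), w0
2. r & q, w0
3. ~[]<>(r & q), w0
4. r, w0
5. q, w0
6. ~<>(r & q), w1
7. ~(r & q), w0
8. ~(r & q), w1
9. ~q, w0
Accessibility: w0Rw0, w0Rw1, w1Rw0, w1Rw1
Branch closes: q and ~q both at w0.
All branches of the negation close; one closing branch shown above.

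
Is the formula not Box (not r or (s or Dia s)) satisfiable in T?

1. not Box (not r or (s or Dia s)), u
2. not (not r or (s or Dia s)), v
3. r, v
4. not (s or Dia s), v
5. not s, v
6. not Dia s, v
Accessibility: uRu, uRv, vRv

Satisfiable (open branch found)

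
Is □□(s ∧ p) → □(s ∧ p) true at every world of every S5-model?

Valid

Tableau for the negation ¬(□□(s ∧ p) → □(s ∧ p)):
1. ¬(□□(s ∧ p) → □(s ∧ p)), u
2. □□(s ∧ p), u
3. ¬□(s ∧ p), u
4. □(s ∧ p), u
5. s ∧ p, u
6. s, u
7. p, u
8. ¬(s ∧ p), v
9. □(s ∧ p), v
10. s ∧ p, v
11. s, v
12. p, v
13. ¬p, v
Accessibility: uRu, uRv, vRu, vRv
Branch closes: p and ¬p both at v.
Every branch of the negation's tableau closes; the branch above is one of them.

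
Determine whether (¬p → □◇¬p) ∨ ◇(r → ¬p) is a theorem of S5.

Valid

Tableau for the negation ¬((¬p → □◇¬p) ∨ ◇(r → ¬p)):
1. ¬((¬p → □◇¬p) ∨ ◇(r → ¬p)), w0
2. ¬(¬p → □◇¬p), w0
3. ¬◇(r → ¬p), w0
4. ¬p, w0
5. ¬□◇¬p, w0
6. ¬(r → ¬p), w0
7. r, w0
8. p, w0
Accessibility: w0Rw0
Branch closes: p and ¬p both at w0.
All branches of the negation close; one closing branch shown above.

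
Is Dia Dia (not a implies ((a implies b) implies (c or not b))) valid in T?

Invalid (countermodel exists)

Tableau for the negation not Dia Dia (not a implies ((a implies b) implies (c or not b))):
1. not Dia Dia (not a implies ((a implies b) implies (c or not b))), w0
2. not Dia (not a implies ((a implies b) implies (c or not b))), w0
3. not (not a implies ((a implies b) implies (c or not b))), w0
4. not a, w0
5. not ((a implies b) implies (c or not b)), w0
6. a implies b, w0
7. not (c or not b), w0
8. not c, w0
9. b, w0
Accessibility: w0Rw0
The negation has an open branch (countermodel exists).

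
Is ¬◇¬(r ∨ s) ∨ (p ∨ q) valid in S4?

No, not valid

Tableau for the negation ¬(¬◇¬(r ∨ s) ∨ (p ∨ q)):
1. ¬(¬◇¬(r ∨ s) ∨ (p ∨ q)), 0
2. ◇¬(r ∨ s), 0
3. ¬(p ∨ q), 0
4. ¬p, 0
5. ¬q, 0
6. ¬(r ∨ s), 1
7. ¬r, 1
8. ¬s, 1
Accessibility: 0R0, 0R1, 1R1
The negation has an open branch (countermodel exists).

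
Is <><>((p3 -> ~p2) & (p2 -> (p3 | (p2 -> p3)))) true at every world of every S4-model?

Tableau for the negation ~<><>((p3 -> ~p2) & (p2 -> (p3 | (p2 -> p3)))):
1. ~<><>((p3 -> ~p2) & (p2 -> (p3 | (p2 -> p3)))), u
2. ~<>((p3 -> ~p2) & (p2 -> (p3 | (p2 -> p3)))), u
3. ~((p3 -> ~p2) & (p2 -> (p3 | (p2 -> p3)))), u
4. ~(p2 -> (p3 | (p2 -> p3))), u
5. p2, u
6. ~(p3 | (p2 -> p3)), u
7. ~p3, u
8. ~(p2 -> p3), u
Accessibility: uRu
The negation has an open branch (countermodel exists).

No, not valid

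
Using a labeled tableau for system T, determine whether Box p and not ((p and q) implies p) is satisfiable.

Unsatisfiable (every branch closes)

1. Box p and not ((p and q) implies p), w0
2. Box p, w0   [and-rule on 1]
3. not ((p and q) implies p), w0   [and-rule on 1]
4. p and q, w0   [neg-implies-rule on 3]
5. not p, w0   [neg-implies-rule on 3]
6. p, w0   [and-rule on 4]
7. q, w0   [and-rule on 4]
Accessibility: w0Rw0
Branch closes: p and not p both at w0.
Every branch closes; the branch above is one of them.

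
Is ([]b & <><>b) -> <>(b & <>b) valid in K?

Tableau for the negation ~(([]b & <><>b) -> <>(b & <>b)):
1. ~(([]b & <><>b) -> <>(b & <>b)), 0
2. []b & <><>b, 0   [~->-rule on 1]
3. ~<>(b & <>b), 0   [~->-rule on 1]
4. []b, 0   [&-rule on 2]
5. <><>b, 0   [&-rule on 2]
6. <>b, 1   [<>-rule on 5: fresh world 1, 0R1]
7. ~(b & <>b), 1   [~<>-rule on 3 via 0R1]
8. b, 1   [[]-rule on 4 via 0R1]
9. ~<>b, 1   [~&-rule on 7 (branches; this branch)]
10. b, 2   [<>-rule on 6: fresh world 2, 1R2]
11. ~b, 2   [~<>-rule on 9 via 1R2]
Accessibility: 0R1, 1R2
Branch closes: b and ~b both at 2.
Every branch of the negation's tableau closes; the branch above is one of them.

Yes, valid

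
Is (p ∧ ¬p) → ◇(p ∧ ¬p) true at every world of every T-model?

Tableau for the negation ¬((p ∧ ¬p) → ◇(p ∧ ¬p)):
1. ¬((p ∧ ¬p) → ◇(p ∧ ¬p)), 0
2. p ∧ ¬p, 0
3. ¬◇(p ∧ ¬p), 0
4. p, 0
5. ¬p, 0
Accessibility: 0R0
Branch closes: p and ¬p both at 0.
All branches of the negation close; one closing branch shown above.

Valid in T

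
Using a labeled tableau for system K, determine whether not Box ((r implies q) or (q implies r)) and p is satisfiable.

Unsatisfiable (every branch closes)

1. not Box ((r implies q) or (q implies r)) and p, u
2. not Box ((r implies q) or (q implies r)), u   [and-rule on 1]
3. p, u   [and-rule on 1]
4. not ((r implies q) or (q implies r)), v   [neg-Box-rule on 2: fresh world v, uRv]
5. not (r implies q), v   [neg-or-rule on 4]
6. not (q implies r), v   [neg-or-rule on 4]
7. r, v   [neg-implies-rule on 5]
8. not q, v   [neg-implies-rule on 5]
9. q, v   [neg-implies-rule on 6]
10. not r, v   [neg-implies-rule on 6]
Accessibility: uRv
Branch closes: q and not q both at v.
All branches of the tableau close; one closing branch shown above.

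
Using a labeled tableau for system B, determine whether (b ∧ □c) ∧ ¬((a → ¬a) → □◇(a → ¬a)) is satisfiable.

1. (b ∧ □c) ∧ ¬((a → ¬a) → □◇(a → ¬a)), 0
2. b ∧ □c, 0
3. ¬((a → ¬a) → □◇(a → ¬a)), 0
4. b, 0
5. □c, 0
6. a → ¬a, 0
7. ¬□◇(a → ¬a), 0
8. c, 0
9. ¬a, 0
10. ¬◇(a → ¬a), 1
11. c, 1
12. ¬(a → ¬a), 0
13. a, 0
Accessibility: 0R0, 0R1, 1R0, 1R1
Branch closes: a and ¬a both at 0.
(One branch shown.) All branches close.

Unsatisfiable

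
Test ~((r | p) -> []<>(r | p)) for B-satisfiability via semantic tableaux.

1. ~((r | p) -> []<>(r | p)), w0
2. r | p, w0
3. ~[]<>(r | p), w0
4. p, w0
5. ~<>(r | p), w1
6. ~(r | p), w0
7. ~r, w0
8. ~p, w0
Accessibility: w0Rw0, w0Rw1, w1Rw0, w1Rw1
Branch closes: p and ~p both at w0.
(One branch shown.) All branches close.

Unsatisfiable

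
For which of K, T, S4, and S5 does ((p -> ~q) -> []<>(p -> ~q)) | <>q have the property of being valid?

T, S4, S5

T-tableau for the negation ~(((p -> ~q) -> []<>(p -> ~q)) | <>q):
1. ~(((p -> ~q) -> []<>(p -> ~q)) | <>q), 0
2. ~((p -> ~q) -> []<>(p -> ~q)), 0   [~|-rule on 1]
3. ~<>q, 0   [~|-rule on 1]
4. p -> ~q, 0   [~->-rule on 2]
5. ~[]<>(p -> ~q), 0   [~->-rule on 2]
6. ~q, 0   [~<>-rule on 3 via 0R0]
7. ~<>(p -> ~q), 1   [~[]-rule on 5: fresh world 1, 0R1]
8. ~q, 1   [~<>-rule on 3 via 0R1]
9. ~(p -> ~q), 1   [~<>-rule on 7 via 1R1]
10. p, 1   [~->-rule on 9]
11. q, 1   [~->-rule on 9]
Accessibility: 0R0, 0R1, 1R1
Branch closes: q and ~q both at 1.
Every branch closes (one shown): valid in T, hence also in S4, S5 (every theorem of T is a theorem of S4 and S5).
K-tableau for the negation ~(((p -> ~q) -> []<>(p -> ~q)) | <>q):
1. ~(((p -> ~q) -> []<>(p -> ~q)) | <>q), 0
2. ~((p -> ~q) -> []<>(p -> ~q)), 0   [~|-rule on 1]
3. ~<>q, 0   [~|-rule on 1]
4. p -> ~q, 0   [~->-rule on 2]
5. ~[]<>(p -> ~q), 0   [~->-rule on 2]
6. ~q, 0   [->-rule on 4 (branches; this branch)]
7. ~<>(p -> ~q), 1   [~[]-rule on 5: fresh world 1, 0R1]
8. ~q, 1   [~<>-rule on 3 via 0R1]
Accessibility: 0R1
Complete open branch: countermodel on a K-frame, so not valid in K.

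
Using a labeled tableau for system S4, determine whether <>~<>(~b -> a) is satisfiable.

Yes, satisfiable

1. <>~<>(~b -> a), u
2. ~<>(~b -> a), v   [<>-rule on 1: fresh world v, uRv]
3. ~(~b -> a), v   [~<>-rule on 2 via vRv]
4. ~b, v   [~->-rule on 3]
5. ~a, v   [~->-rule on 3]
Accessibility: uRu, uRv, vRv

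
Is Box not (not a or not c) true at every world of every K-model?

Not valid

Tableau for the negation not Box not (not a or not c):
1. not Box not (not a or not c), 0
2. not a or not c, 1
3. not c, 1
Accessibility: 0R1
The negation has an open branch (countermodel exists).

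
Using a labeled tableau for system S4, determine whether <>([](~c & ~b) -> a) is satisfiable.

1. <>([](~c & ~b) -> a), 0
2. [](~c & ~b) -> a, 1
3. a, 1
Accessibility: 0R0, 0R1, 1R1

Satisfiable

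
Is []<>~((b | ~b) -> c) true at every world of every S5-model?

Invalid (countermodel exists)

Tableau for the negation ~[]<>~((b | ~b) -> c):
1. ~[]<>~((b | ~b) -> c), 0
2. ~<>~((b | ~b) -> c), 1   [~[]-rule on 1: fresh world 1, 0R1]
3. (b | ~b) -> c, 0   [~<>-rule on 2 via 1R0]
4. (b | ~b) -> c, 1   [~<>-rule on 2 via 1R1]
5. c, 0   [->-rule on 3 (branches; this branch)]
6. c, 1   [->-rule on 4 (branches; this branch)]
Accessibility: 0R0, 0R1, 1R0, 1R1
The negation has an open branch (countermodel exists).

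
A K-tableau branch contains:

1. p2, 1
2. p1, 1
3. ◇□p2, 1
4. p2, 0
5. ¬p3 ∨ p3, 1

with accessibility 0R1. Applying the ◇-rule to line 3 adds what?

a fresh world 2 with 1R2, and □p2 at 2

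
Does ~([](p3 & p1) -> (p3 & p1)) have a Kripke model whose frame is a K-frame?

Yes, satisfiable

1. ~([](p3 & p1) -> (p3 & p1)), w0
2. [](p3 & p1), w0
3. ~(p3 & p1), w0
4. ~p1, w0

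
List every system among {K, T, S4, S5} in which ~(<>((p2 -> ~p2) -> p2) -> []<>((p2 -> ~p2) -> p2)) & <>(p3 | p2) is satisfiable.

K, T, S4

S5-tableau for the formula:
1. ~(<>((p2 -> ~p2) -> p2) -> []<>((p2 -> ~p2) -> p2)) & <>(p3 | p2), 0
2. ~(<>((p2 -> ~p2) -> p2) -> []<>((p2 -> ~p2) -> p2)), 0   [&-rule on 1]
3. <>(p3 | p2), 0   [&-rule on 1]
4. <>((p2 -> ~p2) -> p2), 0   [~->-rule on 2]
5. ~[]<>((p2 -> ~p2) -> p2), 0   [~->-rule on 2]
6. p3 | p2, 1   [<>-rule on 3: fresh world 1, 0R1]
7. p3, 1   [|-rule on 6 (branches; this branch)]
8. (p2 -> ~p2) -> p2, 2   [<>-rule on 4: fresh world 2, 0R2]
9. ~(p2 -> ~p2), 2   [->-rule on 8 (branches; this branch)]
10. p2, 2   [~->-rule on 9]
11. ~<>((p2 -> ~p2) -> p2), 3   [~[]-rule on 5: fresh world 3, 0R3]
12. ~((p2 -> ~p2) -> p2), 0   [~<>-rule on 11 via 3R0]
13. p2 -> ~p2, 0   [~->-rule on 12]
14. ~p2, 0   [~->-rule on 12]
15. ~((p2 -> ~p2) -> p2), 1   [~<>-rule on 11 via 3R1]
16. p2 -> ~p2, 1   [~->-rule on 15]
17. ~p2, 1   [~->-rule on 15]
18. ~((p2 -> ~p2) -> p2), 2   [~<>-rule on 11 via 3R2]
19. p2 -> ~p2, 2   [~->-rule on 18]
20. ~p2, 2   [~->-rule on 18]
Accessibility: 0R0, 0R1, 0R2, 0R3, 1R0, 1R1, 1R2, 1R3, 2R0, 2R1, 2R2, 2R3, 3R0, 3R1, 3R2, 3R3
Branch closes: p2 and ~p2 both at 2.
Every branch closes (one shown): unsatisfiable in S5.
S4-tableau for the formula:
1. ~(<>((p2 -> ~p2) -> p2) -> []<>((p2 -> ~p2) -> p2)) & <>(p3 | p2), 0
2. ~(<>((p2 -> ~p2) -> p2) -> []<>((p2 -> ~p2) -> p2)), 0   [&-rule on 1]
3. <>(p3 | p2), 0   [&-rule on 1]
4. <>((p2 -> ~p2) -> p2), 0   [~->-rule on 2]
5. ~[]<>((p2 -> ~p2) -> p2), 0   [~->-rule on 2]
6. p3 | p2, 1   [<>-rule on 3: fresh world 1, 0R1]
7. p2, 1   [|-rule on 6 (branches; this branch)]
8. (p2 -> ~p2) -> p2, 2   [<>-rule on 4: fresh world 2, 0R2]
9. p2, 2   [->-rule on 8 (branches; this branch)]
10. ~<>((p2 -> ~p2) -> p2), 3   [~[]-rule on 5: fresh world 3, 0R3]
11. ~((p2 -> ~p2) -> p2), 3   [~<>-rule on 10 via 3R3]
12. p2 -> ~p2, 3   [~->-rule on 11]
13. ~p2, 3   [~->-rule on 11]
Accessibility: 0R0, 0R1, 0R2, 0R3, 1R1, 2R2, 3R3
Complete open branch: satisfiable in S4, hence also in K, T (this S4-model is also a K-model and a T-model).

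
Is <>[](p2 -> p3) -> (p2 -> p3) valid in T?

No, not valid

Tableau for the negation ~(<>[](p2 -> p3) -> (p2 -> p3)):
1. ~(<>[](p2 -> p3) -> (p2 -> p3)), w0
2. <>[](p2 -> p3), w0
3. ~(p2 -> p3), w0
4. p2, w0
5. ~p3, w0
6. [](p2 -> p3), w1
7. p2 -> p3, w1
8. p3, w1
Accessibility: w0Rw0, w0Rw1, w1Rw1
The negation has an open branch (countermodel exists).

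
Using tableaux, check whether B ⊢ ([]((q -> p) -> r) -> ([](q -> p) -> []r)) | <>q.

Tableau for the negation ~(([]((q -> p) -> r) -> ([](q -> p) -> []r)) | <>q):
1. ~(([]((q -> p) -> r) -> ([](q -> p) -> []r)) | <>q), u
2. ~([]((q -> p) -> r) -> ([](q -> p) -> []r)), u
3. ~<>q, u
4. []((q -> p) -> r), u
5. ~([](q -> p) -> []r), u
6. [](q -> p), u
7. ~[]r, u
8. ~q, u
9. (q -> p) -> r, u
10. q -> p, u
11. r, u
12. p, u
13. ~r, v
14. ~q, v
15. (q -> p) -> r, v
16. q -> p, v
17. ~(q -> p), v
18. q, v
19. ~p, v
Accessibility: uRu, uRv, vRu, vRv
Branch closes: q and ~q both at v.
Every branch of the negation's tableau closes; the branch above is one of them.

Valid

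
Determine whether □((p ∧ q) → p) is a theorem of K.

Tableau for the negation ¬□((p ∧ q) → p):
1. ¬□((p ∧ q) → p), u
2. ¬((p ∧ q) → p), v
3. p ∧ q, v
4. ¬p, v
5. p, v
6. q, v
Accessibility: uRv
Branch closes: p and ¬p both at v.
All branches of the negation close; one closing branch shown above.

Valid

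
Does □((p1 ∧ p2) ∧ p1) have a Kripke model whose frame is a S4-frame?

Yes, satisfiable

1. □((p1 ∧ p2) ∧ p1), u
2. (p1 ∧ p2) ∧ p1, u   [□-rule on 1 via uRu]
3. p1 ∧ p2, u   [∧-rule on 2]
4. p1, u   [∧-rule on 2]
5. p2, u   [∧-rule on 3]
Accessibility: uRu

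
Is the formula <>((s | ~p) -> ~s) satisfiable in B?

1. <>((s | ~p) -> ~s), 0
2. (s | ~p) -> ~s, 1
3. ~s, 1
Accessibility: 0R0, 0R1, 1R0, 1R1

Satisfiable (open branch found)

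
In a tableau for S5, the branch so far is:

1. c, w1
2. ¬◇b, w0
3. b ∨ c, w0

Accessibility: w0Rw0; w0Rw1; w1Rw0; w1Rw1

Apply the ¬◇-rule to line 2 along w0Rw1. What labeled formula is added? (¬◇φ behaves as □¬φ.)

¬◇φ behaves as □¬φ: propagate the negated body to each accessible world.

¬b, w1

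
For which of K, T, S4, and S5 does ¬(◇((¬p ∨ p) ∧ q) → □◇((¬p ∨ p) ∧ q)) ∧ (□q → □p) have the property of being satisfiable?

K, T, S4

S4-tableau for the formula:
1. ¬(◇((¬p ∨ p) ∧ q) → □◇((¬p ∨ p) ∧ q)) ∧ (□q → □p), u
2. ¬(◇((¬p ∨ p) ∧ q) → □◇((¬p ∨ p) ∧ q)), u
3. □q → □p, u
4. ◇((¬p ∨ p) ∧ q), u
5. ¬□◇((¬p ∨ p) ∧ q), u
6. □p, u
7. p, u
8. (¬p ∨ p) ∧ q, v
9. ¬p ∨ p, v
10. q, v
11. p, v
12. ¬◇((¬p ∨ p) ∧ q), w
13. p, w
14. ¬((¬p ∨ p) ∧ q), w
15. ¬q, w
Accessibility: uRu, uRv, uRw, vRv, wRw
Complete open branch: satisfiable in S4, hence also in K, T (this S4-model is also a K-model and a T-model).
S5-tableau for the formula:
1. ¬(◇((¬p ∨ p) ∧ q) → □◇((¬p ∨ p) ∧ q)) ∧ (□q → □p), u
2. ¬(◇((¬p ∨ p) ∧ q) → □◇((¬p ∨ p) ∧ q)), u
3. □q → □p, u
4. ◇((¬p ∨ p) ∧ q), u
5. ¬□◇((¬p ∨ p) ∧ q), u
6. □p, u
7. p, u
8. (¬p ∨ p) ∧ q, v
9. ¬p ∨ p, v
10. q, v
11. p, v
12. ¬◇((¬p ∨ p) ∧ q), w
13. p, w
14. ¬((¬p ∨ p) ∧ q), u
15. ¬((¬p ∨ p) ∧ q), v
16. ¬((¬p ∨ p) ∧ q), w
17. ¬q, u
18. ¬(¬p ∨ p), v
19. ¬p, v
Accessibility: uRu, uRv, uRw, vRu, vRv, vRw, wRu, wRv, wRw
Branch closes: p and ¬p both at v.
Every branch closes (one shown): unsatisfiable in S5.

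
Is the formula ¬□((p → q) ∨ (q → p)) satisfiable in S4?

1. ¬□((p → q) ∨ (q → p)), w0
2. ¬((p → q) ∨ (q → p)), w1   [¬□-rule on 1: fresh world w1, w0Rw1]
3. ¬(p → q), w1   [¬∨-rule on 2]
4. ¬(q → p), w1   [¬∨-rule on 2]
5. p, w1   [¬→-rule on 3]
6. ¬q, w1   [¬→-rule on 3]
7. q, w1   [¬→-rule on 4]
8. ¬p, w1   [¬→-rule on 4]
Accessibility: w0Rw0, w0Rw1, w1Rw1
Branch closes: q and ¬q both at w1.
(One branch shown.) All branches close.

Unsatisfiable (every branch closes)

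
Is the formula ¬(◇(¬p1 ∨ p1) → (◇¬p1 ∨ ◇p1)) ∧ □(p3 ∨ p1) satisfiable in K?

1. ¬(◇(¬p1 ∨ p1) → (◇¬p1 ∨ ◇p1)) ∧ □(p3 ∨ p1), 0
2. ¬(◇(¬p1 ∨ p1) → (◇¬p1 ∨ ◇p1)), 0
3. □(p3 ∨ p1), 0
4. ◇(¬p1 ∨ p1), 0
5. ¬(◇¬p1 ∨ ◇p1), 0
6. ¬◇¬p1, 0
7. ¬◇p1, 0
8. ¬p1 ∨ p1, 1
9. p3 ∨ p1, 1
10. p1, 1
11. ¬p1, 1
Accessibility: 0R1
Branch closes: p1 and ¬p1 both at 1.
All branches of the tableau close; one closing branch shown above.

Unsatisfiable (every branch closes)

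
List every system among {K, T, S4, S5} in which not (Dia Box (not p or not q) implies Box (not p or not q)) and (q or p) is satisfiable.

S4-tableau for the formula:
1. not (Dia Box (not p or not q) implies Box (not p or not q)) and (q or p), 0
2. not (Dia Box (not p or not q) implies Box (not p or not q)), 0   [and-rule on 1]
3. q or p, 0   [and-rule on 1]
4. Dia Box (not p or not q), 0   [neg-implies-rule on 2]
5. not Box (not p or not q), 0   [neg-implies-rule on 2]
6. p, 0   [or-rule on 3 (branches; this branch)]
7. Box (not p or not q), 1   [Dia-rule on 4: fresh world 1, 0R1]
8. not p or not q, 1   [Box-rule on 7 via 1R1]
9. not q, 1   [or-rule on 8 (branches; this branch)]
10. not (not p or not q), 2   [neg-Box-rule on 5: fresh world 2, 0R2]
11. p, 2   [neg-or-rule on 10]
12. q, 2   [neg-or-rule on 10]
Accessibility: 0R0, 0R1, 0R2, 1R1, 2R2
Complete open branch: satisfiable in S4, hence also in K, T (this S4-model is also a K-model and a T-model).
S5-tableau for the formula:
1. not (Dia Box (not p or not q) implies Box (not p or not q)) and (q or p), 0
2. not (Dia Box (not p or not q) implies Box (not p or not q)), 0   [and-rule on 1]
3. q or p, 0   [and-rule on 1]
4. Dia Box (not p or not q), 0   [neg-implies-rule on 2]
5. not Box (not p or not q), 0   [neg-implies-rule on 2]
6. p, 0   [or-rule on 3 (branches; this branch)]
7. Box (not p or not q), 1   [Dia-rule on 4: fresh world 1, 0R1]
8. not p or not q, 0   [Box-rule on 7 via 1R0]
9. not p or not q, 1   [Box-rule on 7 via 1R1]
10. not q, 0   [or-rule on 8 (branches; this branch)]
11. not q, 1   [or-rule on 9 (branches; this branch)]
12. not (not p or not q), 2   [neg-Box-rule on 5: fresh world 2, 0R2]
13. p, 2   [neg-or-rule on 12]
14. q, 2   [neg-or-rule on 12]
15. not p or not q, 2   [Box-rule on 7 via 1R2]
16. not q, 2   [or-rule on 15 (branches; this branch)]
Accessibility: 0R0, 0R1, 0R2, 1R0, 1R1, 1R2, 2R0, 2R1, 2R2
Branch closes: q and not q both at 2.
Every branch closes (one shown): unsatisfiable in S5.

K, T, S4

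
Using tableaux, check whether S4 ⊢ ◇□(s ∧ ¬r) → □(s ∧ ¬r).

No, not valid

Tableau for the negation ¬(◇□(s ∧ ¬r) → □(s ∧ ¬r)):
1. ¬(◇□(s ∧ ¬r) → □(s ∧ ¬r)), 0
2. ◇□(s ∧ ¬r), 0
3. ¬□(s ∧ ¬r), 0
4. □(s ∧ ¬r), 1
5. s ∧ ¬r, 1
6. s, 1
7. ¬r, 1
8. ¬(s ∧ ¬r), 2
9. r, 2
Accessibility: 0R0, 0R1, 0R2, 1R1, 2R2
The negation has an open branch (countermodel exists).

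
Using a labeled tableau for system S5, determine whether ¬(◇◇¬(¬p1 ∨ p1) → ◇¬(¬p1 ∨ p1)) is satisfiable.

1. ¬(◇◇¬(¬p1 ∨ p1) → ◇¬(¬p1 ∨ p1)), u
2. ◇◇¬(¬p1 ∨ p1), u
3. ¬◇¬(¬p1 ∨ p1), u
4. ¬p1 ∨ p1, u
5. p1, u
6. ◇¬(¬p1 ∨ p1), v
7. ¬p1 ∨ p1, v
8. p1, v
9. ¬(¬p1 ∨ p1), w
10. p1, w
11. ¬p1, w
Accessibility: uRu, uRv, uRw, vRu, vRv, vRw, wRu, wRv, wRw
Branch closes: p1 and ¬p1 both at w.
All branches of the tableau close; one closing branch shown above.

No, unsatisfiable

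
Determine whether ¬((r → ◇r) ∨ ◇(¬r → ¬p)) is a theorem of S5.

Invalid (countermodel exists)

Tableau for the negation (r → ◇r) ∨ ◇(¬r → ¬p):
1. (r → ◇r) ∨ ◇(¬r → ¬p), w0
2. ◇(¬r → ¬p), w0   [∨-rule on 1 (branches; this branch)]
3. ¬r → ¬p, w1   [◇-rule on 2: fresh world w1, w0Rw1]
4. ¬p, w1   [→-rule on 3 (branches; this branch)]
Accessibility: w0Rw0, w0Rw1, w1Rw0, w1Rw1
The negation has an open branch (countermodel exists).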